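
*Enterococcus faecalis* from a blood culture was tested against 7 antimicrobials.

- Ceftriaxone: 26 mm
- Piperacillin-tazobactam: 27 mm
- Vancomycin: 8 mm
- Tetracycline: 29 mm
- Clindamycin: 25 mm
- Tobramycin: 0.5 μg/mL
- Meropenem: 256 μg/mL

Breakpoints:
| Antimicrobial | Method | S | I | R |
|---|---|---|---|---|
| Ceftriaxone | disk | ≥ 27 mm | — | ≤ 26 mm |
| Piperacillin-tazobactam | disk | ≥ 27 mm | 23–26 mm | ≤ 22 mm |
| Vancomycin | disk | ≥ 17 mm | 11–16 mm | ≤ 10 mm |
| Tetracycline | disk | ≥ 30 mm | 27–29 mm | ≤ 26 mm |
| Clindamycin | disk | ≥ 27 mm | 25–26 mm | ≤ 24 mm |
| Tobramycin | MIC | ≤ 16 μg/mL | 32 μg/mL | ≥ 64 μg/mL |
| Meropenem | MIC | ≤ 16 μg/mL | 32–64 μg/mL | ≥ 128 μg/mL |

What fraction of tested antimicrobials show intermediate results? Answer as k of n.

Ceftriaxone: 26 mm is ≤ 26 mm — resistant
Piperacillin-tazobactam: 27 mm is ≥ 27 mm → Susceptible
Vancomycin: 8 mm is ≤ 10 mm → Resistant
Tetracycline 29 mm: in 27–29 mm → intermediate
Clindamycin (25 mm) in 25–26 mm — Intermediate
Tobramycin: 0.5 μg/mL is ≤ 16 μg/mL ⇒ S
Meropenem (256 μg/mL) ≥ 128 μg/mL → R
Intermediate: 2/7

2 of 7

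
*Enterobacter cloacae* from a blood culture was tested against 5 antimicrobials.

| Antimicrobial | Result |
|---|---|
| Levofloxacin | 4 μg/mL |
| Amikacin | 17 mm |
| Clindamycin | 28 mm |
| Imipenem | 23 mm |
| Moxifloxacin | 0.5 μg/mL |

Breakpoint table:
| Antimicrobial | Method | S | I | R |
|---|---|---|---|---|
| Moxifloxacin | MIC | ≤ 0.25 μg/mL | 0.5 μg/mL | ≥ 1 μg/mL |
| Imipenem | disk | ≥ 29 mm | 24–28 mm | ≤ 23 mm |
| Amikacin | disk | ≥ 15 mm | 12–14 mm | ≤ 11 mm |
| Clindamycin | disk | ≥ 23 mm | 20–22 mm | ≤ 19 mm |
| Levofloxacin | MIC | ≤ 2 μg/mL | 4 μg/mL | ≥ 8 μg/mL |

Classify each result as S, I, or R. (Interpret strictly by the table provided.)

Levofloxacin (4 μg/mL) = 4 μg/mL → Intermediate
Amikacin (17 mm) ≥ 15 mm — susceptible
Clindamycin: 28 mm is ≥ 23 mm — susceptible
Imipenem: 23 mm is ≤ 23 mm — resistant
Moxifloxacin: 0.5 μg/mL is = 0.5 μg/mL → intermediate

I, S, S, R, I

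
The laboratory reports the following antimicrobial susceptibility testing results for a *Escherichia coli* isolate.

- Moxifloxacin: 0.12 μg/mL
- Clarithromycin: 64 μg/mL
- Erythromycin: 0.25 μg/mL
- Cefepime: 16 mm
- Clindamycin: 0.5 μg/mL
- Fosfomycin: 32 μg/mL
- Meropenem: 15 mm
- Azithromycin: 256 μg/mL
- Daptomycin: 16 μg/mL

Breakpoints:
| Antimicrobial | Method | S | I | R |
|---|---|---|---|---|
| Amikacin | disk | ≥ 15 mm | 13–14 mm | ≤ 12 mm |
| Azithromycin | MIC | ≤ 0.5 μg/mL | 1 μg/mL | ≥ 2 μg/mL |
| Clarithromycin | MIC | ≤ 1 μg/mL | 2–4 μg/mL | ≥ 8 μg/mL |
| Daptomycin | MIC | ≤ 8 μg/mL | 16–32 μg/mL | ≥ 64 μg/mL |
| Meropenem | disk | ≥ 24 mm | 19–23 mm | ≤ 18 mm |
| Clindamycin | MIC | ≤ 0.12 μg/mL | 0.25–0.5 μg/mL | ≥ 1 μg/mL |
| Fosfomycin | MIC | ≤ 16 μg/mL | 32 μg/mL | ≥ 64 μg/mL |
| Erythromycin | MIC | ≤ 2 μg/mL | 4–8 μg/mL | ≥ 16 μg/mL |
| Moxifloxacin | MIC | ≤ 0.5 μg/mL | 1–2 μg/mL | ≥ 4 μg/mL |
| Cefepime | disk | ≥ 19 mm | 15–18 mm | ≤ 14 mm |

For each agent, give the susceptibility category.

Moxifloxacin 0.12 μg/mL: ≤ 0.5 μg/mL — Susceptible
Clarithromycin 64 μg/mL: ≥ 8 μg/mL — resistant
Erythromycin 0.25 μg/mL: ≤ 2 μg/mL → susceptible
Cefepime: 16 mm is in 15–18 mm ⇒ I
Clindamycin (0.5 μg/mL) in 0.25–0.5 μg/mL → intermediate
Fosfomycin: 32 μg/mL is = 32 μg/mL — I
Meropenem 15 mm: ≤ 18 mm ⇒ resistant
Azithromycin (256 μg/mL) ≥ 2 μg/mL — R
Daptomycin (16 μg/mL) in 16–32 μg/mL — I

S, R, S, I, I, I, R, R, I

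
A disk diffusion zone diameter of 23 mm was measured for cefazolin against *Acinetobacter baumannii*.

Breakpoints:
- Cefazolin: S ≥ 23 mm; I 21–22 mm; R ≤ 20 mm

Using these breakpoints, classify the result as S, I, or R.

Cefazolin 23 mm: ≥ 23 mm → susceptible

S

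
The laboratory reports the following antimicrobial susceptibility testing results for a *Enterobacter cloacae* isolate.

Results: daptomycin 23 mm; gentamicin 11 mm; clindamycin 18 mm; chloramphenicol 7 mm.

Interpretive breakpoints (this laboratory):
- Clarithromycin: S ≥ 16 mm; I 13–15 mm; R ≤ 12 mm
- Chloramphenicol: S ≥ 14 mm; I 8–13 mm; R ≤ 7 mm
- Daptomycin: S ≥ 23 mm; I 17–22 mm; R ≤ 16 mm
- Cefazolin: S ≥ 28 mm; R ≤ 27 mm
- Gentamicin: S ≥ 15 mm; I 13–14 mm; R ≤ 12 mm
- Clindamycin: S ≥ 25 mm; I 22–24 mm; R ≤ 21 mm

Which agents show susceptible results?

daptomycin

Daptomycin: 23 mm is ≥ 23 mm ⇒ S
Gentamicin: 11 mm is ≤ 12 mm ⇒ resistant
Clindamycin 18 mm: ≤ 21 mm → Resistant
Chloramphenicol: 7 mm is ≤ 7 mm → resistant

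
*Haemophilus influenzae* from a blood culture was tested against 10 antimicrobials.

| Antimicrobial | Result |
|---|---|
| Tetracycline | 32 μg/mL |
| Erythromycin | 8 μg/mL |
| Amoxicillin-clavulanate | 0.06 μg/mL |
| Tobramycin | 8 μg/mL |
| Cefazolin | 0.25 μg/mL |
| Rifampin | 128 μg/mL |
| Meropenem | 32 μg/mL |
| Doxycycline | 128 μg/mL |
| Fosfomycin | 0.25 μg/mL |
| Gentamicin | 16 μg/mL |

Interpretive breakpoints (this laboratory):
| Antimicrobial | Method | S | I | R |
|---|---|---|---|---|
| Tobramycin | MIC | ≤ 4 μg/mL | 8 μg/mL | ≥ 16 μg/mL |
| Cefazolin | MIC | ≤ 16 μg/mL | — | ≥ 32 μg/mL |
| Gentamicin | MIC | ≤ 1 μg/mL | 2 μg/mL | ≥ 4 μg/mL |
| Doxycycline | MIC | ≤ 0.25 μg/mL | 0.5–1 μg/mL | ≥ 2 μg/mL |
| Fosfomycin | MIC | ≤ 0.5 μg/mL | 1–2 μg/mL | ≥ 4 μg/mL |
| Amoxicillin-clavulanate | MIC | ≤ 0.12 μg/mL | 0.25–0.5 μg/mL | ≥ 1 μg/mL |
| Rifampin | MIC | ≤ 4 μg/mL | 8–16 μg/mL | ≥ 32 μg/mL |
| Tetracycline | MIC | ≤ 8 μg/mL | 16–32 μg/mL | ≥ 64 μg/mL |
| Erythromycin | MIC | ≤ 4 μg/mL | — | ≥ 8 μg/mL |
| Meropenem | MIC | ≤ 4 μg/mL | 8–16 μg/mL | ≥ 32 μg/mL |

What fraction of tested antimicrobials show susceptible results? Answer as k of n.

3 of 10

Tetracycline 32 μg/mL: in 16–32 μg/mL — Intermediate
Erythromycin 8 μg/mL: ≥ 8 μg/mL ⇒ Resistant
Amoxicillin-clavulanate: 0.06 μg/mL is ≤ 0.12 μg/mL ⇒ Susceptible
Tobramycin (8 μg/mL) = 8 μg/mL ⇒ I
Cefazolin: 0.25 μg/mL is ≤ 16 μg/mL → susceptible
Rifampin 128 μg/mL: ≥ 32 μg/mL ⇒ R
Meropenem (32 μg/mL) ≥ 32 μg/mL ⇒ Resistant
Doxycycline 128 μg/mL: ≥ 2 μg/mL — Resistant
Fosfomycin: 0.25 μg/mL is ≤ 0.5 μg/mL ⇒ Susceptible
Gentamicin: 16 μg/mL is ≥ 4 μg/mL — R
Susceptible: 3/10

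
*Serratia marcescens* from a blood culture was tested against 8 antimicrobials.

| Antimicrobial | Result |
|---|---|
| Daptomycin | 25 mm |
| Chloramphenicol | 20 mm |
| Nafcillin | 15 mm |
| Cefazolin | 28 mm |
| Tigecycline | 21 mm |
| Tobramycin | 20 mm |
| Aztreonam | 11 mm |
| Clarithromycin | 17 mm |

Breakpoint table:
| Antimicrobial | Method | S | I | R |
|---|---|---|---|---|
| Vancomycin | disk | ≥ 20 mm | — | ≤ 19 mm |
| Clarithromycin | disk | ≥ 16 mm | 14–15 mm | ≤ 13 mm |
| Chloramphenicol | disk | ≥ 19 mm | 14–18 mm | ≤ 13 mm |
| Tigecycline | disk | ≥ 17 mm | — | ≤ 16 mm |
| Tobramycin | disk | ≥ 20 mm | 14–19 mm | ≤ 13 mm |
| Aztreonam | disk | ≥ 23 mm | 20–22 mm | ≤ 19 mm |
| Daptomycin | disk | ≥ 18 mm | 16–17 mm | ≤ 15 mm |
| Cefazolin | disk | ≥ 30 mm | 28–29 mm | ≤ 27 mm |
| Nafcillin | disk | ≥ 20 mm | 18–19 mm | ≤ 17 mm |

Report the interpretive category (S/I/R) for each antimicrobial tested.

Daptomycin: 25 mm is ≥ 18 mm → S
Chloramphenicol: 20 mm is ≥ 19 mm → susceptible
Nafcillin: 15 mm is ≤ 17 mm — Resistant
Cefazolin: 28 mm is in 28–29 mm ⇒ intermediate
Tigecycline (21 mm) ≥ 17 mm — Susceptible
Tobramycin: 20 mm is ≥ 20 mm → S
Aztreonam (11 mm) ≤ 19 mm → R
Clarithromycin 17 mm: ≥ 16 mm ⇒ susceptible

S, S, R, I, S, S, R, S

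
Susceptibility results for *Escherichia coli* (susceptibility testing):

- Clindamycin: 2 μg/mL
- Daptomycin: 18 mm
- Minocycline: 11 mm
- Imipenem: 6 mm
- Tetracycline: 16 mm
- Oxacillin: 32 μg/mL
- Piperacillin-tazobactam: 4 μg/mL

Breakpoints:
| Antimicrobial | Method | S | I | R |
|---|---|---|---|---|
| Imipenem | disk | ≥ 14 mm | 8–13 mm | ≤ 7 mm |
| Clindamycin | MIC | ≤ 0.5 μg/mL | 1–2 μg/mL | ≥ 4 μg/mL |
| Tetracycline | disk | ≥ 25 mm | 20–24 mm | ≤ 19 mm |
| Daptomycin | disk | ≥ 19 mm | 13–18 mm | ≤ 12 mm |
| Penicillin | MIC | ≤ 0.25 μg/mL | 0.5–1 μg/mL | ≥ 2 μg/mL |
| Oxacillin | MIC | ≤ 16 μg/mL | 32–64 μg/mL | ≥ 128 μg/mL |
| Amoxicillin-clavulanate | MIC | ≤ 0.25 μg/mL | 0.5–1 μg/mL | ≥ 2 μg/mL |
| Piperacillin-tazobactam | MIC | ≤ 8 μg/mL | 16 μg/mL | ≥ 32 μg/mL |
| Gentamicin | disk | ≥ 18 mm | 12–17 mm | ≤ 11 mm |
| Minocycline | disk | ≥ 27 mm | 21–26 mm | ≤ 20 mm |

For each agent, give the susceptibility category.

I, I, R, R, R, I, S

Clindamycin 2 μg/mL: in 1–2 μg/mL — Intermediate
Daptomycin 18 mm: in 13–18 mm ⇒ Intermediate
Minocycline: 11 mm is ≤ 20 mm ⇒ Resistant
Imipenem 6 mm: ≤ 7 mm ⇒ Resistant
Tetracycline 16 mm: ≤ 19 mm → resistant
Oxacillin (32 μg/mL) in 32–64 μg/mL — I
Piperacillin-tazobactam (4 μg/mL) ≤ 8 μg/mL → susceptible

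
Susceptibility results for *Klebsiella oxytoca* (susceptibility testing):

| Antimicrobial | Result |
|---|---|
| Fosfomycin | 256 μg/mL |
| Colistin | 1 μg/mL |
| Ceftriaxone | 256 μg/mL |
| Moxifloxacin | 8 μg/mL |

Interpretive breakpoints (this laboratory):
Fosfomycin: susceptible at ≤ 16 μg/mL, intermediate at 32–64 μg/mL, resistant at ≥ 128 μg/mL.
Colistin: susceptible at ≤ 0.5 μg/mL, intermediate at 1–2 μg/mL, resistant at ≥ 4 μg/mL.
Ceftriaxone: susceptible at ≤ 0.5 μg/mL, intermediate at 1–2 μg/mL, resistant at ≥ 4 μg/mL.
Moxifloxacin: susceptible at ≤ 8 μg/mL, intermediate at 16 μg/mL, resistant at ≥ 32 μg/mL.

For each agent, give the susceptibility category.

R, I, R, S

Fosfomycin: 256 μg/mL is ≥ 128 μg/mL ⇒ resistant
Colistin (1 μg/mL) in 1–2 μg/mL — I
Ceftriaxone: 256 μg/mL is ≥ 4 μg/mL → resistant
Moxifloxacin (8 μg/mL) ≤ 8 μg/mL → susceptible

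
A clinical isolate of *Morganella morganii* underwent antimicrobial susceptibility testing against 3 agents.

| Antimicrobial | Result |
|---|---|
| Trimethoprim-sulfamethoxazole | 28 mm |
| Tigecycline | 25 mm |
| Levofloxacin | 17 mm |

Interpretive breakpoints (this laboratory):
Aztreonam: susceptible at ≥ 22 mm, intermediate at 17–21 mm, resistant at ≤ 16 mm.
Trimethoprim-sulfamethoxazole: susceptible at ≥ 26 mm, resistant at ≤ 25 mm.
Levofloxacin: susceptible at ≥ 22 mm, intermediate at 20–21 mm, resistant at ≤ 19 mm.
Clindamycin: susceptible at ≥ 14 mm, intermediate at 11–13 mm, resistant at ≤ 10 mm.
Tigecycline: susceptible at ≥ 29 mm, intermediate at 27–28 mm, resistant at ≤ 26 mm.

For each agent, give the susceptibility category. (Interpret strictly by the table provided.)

S, R, R

Trimethoprim-sulfamethoxazole 28 mm: ≥ 26 mm → susceptible
Tigecycline (25 mm) ≤ 26 mm — R
Levofloxacin (17 mm) ≤ 19 mm ⇒ R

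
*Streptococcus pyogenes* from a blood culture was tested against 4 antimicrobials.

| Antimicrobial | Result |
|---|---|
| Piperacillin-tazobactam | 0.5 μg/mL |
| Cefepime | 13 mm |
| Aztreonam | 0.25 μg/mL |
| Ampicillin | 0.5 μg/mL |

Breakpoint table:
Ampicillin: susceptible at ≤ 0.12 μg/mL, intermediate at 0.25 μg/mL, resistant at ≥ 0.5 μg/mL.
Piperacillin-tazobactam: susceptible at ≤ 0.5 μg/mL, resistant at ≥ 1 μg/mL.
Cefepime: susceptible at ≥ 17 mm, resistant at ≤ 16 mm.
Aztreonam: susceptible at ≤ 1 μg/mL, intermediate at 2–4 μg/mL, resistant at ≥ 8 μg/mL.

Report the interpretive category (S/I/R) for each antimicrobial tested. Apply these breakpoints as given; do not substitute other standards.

Piperacillin-tazobactam: 0.5 μg/mL is ≤ 0.5 μg/mL — Susceptible
Cefepime: 13 mm is ≤ 16 mm → resistant
Aztreonam: 0.25 μg/mL is ≤ 1 μg/mL — Susceptible
Ampicillin: 0.5 μg/mL is ≥ 0.5 μg/mL — Resistant

S, R, S, R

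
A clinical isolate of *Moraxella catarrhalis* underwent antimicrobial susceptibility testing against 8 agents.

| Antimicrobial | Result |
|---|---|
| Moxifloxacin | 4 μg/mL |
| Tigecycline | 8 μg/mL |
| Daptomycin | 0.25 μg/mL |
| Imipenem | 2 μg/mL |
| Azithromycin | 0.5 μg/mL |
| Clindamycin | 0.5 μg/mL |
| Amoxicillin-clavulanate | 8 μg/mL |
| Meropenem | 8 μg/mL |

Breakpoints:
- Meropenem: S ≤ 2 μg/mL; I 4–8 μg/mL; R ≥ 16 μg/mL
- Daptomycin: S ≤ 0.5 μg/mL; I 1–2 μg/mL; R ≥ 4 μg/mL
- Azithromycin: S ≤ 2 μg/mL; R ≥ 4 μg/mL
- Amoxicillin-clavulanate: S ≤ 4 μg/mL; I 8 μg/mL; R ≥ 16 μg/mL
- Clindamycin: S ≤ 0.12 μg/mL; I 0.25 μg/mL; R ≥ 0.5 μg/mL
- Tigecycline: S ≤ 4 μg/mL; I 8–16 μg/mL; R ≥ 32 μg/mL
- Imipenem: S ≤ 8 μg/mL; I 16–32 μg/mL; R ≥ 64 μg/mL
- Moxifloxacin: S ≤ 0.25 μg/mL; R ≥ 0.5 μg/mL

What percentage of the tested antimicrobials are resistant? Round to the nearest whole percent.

25%

Moxifloxacin 4 μg/mL: ≥ 0.5 μg/mL → R
Tigecycline 8 μg/mL: in 8–16 μg/mL → Intermediate
Daptomycin 0.25 μg/mL: ≤ 0.5 μg/mL — susceptible
Imipenem 2 μg/mL: ≤ 8 μg/mL ⇒ susceptible
Azithromycin (0.5 μg/mL) ≤ 2 μg/mL ⇒ susceptible
Clindamycin (0.5 μg/mL) ≥ 0.5 μg/mL — Resistant
Amoxicillin-clavulanate (8 μg/mL) = 8 μg/mL ⇒ Intermediate
Meropenem (8 μg/mL) in 4–8 μg/mL → Intermediate
Resistant: 2/8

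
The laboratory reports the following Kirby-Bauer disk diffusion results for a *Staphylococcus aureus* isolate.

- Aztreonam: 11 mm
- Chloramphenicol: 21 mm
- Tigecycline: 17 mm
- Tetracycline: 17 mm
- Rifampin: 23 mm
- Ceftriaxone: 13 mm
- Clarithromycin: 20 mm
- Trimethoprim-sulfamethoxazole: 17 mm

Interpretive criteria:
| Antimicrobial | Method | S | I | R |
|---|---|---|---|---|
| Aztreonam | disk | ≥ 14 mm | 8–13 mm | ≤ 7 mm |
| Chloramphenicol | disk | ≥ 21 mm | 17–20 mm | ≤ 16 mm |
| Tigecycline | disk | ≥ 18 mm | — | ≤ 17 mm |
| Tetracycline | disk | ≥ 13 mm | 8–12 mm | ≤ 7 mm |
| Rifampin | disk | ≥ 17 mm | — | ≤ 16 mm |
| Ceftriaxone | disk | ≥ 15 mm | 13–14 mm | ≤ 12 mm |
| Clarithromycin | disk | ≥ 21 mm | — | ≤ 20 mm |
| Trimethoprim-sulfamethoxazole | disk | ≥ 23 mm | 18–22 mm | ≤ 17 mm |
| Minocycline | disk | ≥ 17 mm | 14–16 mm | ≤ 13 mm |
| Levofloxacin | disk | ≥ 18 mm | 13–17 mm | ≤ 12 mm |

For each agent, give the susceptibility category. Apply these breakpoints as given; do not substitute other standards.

Aztreonam 11 mm: in 8–13 mm — I
Chloramphenicol: 21 mm is ≥ 21 mm — S
Tigecycline: 17 mm is ≤ 17 mm ⇒ Resistant
Tetracycline: 17 mm is ≥ 13 mm → susceptible
Rifampin (23 mm) ≥ 17 mm — S
Ceftriaxone 13 mm: in 13–14 mm ⇒ I
Clarithromycin 20 mm: ≤ 20 mm → resistant
Trimethoprim-sulfamethoxazole (17 mm) ≤ 17 mm ⇒ resistant

I, S, R, S, S, I, R, R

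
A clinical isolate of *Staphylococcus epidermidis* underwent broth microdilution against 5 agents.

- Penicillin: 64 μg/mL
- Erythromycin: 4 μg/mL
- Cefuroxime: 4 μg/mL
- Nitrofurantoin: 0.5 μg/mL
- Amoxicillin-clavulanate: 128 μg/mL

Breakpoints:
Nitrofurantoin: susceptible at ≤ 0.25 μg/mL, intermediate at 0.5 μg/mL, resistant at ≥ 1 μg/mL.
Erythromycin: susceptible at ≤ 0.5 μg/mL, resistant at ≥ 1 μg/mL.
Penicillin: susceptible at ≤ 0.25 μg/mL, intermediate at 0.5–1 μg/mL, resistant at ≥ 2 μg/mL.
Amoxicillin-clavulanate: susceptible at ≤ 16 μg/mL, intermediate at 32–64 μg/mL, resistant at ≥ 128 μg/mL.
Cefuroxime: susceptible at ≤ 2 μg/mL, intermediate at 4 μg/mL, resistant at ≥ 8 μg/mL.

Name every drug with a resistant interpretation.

Penicillin: 64 μg/mL is ≥ 2 μg/mL ⇒ Resistant
Erythromycin (4 μg/mL) ≥ 1 μg/mL — resistant
Cefuroxime 4 μg/mL: = 4 μg/mL — intermediate
Nitrofurantoin (0.5 μg/mL) = 0.5 μg/mL ⇒ I
Amoxicillin-clavulanate (128 μg/mL) ≥ 128 μg/mL ⇒ Resistant

penicillin, erythromycin, amoxicillin-clavulanate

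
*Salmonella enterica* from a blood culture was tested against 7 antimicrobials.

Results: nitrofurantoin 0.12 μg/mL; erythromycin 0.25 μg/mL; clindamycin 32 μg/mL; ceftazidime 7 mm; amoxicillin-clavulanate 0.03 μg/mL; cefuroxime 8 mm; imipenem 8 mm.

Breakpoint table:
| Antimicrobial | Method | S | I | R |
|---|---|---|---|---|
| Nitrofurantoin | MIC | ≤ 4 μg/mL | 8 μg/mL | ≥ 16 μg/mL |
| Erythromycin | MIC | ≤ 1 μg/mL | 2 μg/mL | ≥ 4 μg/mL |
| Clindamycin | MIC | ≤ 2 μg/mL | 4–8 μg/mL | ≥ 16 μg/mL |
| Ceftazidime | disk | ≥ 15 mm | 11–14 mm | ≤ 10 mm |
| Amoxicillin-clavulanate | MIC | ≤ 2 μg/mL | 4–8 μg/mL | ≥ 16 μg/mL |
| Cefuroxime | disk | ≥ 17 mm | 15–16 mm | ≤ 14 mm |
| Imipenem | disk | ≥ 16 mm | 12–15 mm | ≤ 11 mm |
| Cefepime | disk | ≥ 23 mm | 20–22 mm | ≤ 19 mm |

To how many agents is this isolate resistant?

Nitrofurantoin: 0.12 μg/mL is ≤ 4 μg/mL → susceptible
Erythromycin (0.25 μg/mL) ≤ 1 μg/mL — S
Clindamycin 32 μg/mL: ≥ 16 μg/mL → R
Ceftazidime: 7 mm is ≤ 10 mm ⇒ R
Amoxicillin-clavulanate (0.03 μg/mL) ≤ 2 μg/mL — Susceptible
Cefuroxime: 8 mm is ≤ 14 mm — R
Imipenem (8 mm) ≤ 11 mm ⇒ R
Resistant: 4

4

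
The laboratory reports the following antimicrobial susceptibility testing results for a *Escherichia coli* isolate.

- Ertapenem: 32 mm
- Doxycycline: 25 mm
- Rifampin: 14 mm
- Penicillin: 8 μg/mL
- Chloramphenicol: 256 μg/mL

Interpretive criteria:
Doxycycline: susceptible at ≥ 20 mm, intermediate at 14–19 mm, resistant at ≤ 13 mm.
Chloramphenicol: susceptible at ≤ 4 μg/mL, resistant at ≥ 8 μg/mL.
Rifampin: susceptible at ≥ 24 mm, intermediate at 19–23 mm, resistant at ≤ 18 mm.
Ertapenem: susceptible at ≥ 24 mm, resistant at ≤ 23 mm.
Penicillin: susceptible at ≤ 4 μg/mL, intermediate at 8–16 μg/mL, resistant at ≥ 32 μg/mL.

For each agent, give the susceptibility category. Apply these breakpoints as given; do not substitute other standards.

Ertapenem (32 mm) ≥ 24 mm → susceptible
Doxycycline: 25 mm is ≥ 20 mm — Susceptible
Rifampin (14 mm) ≤ 18 mm → R
Penicillin 8 μg/mL: in 8–16 μg/mL ⇒ Intermediate
Chloramphenicol 256 μg/mL: ≥ 8 μg/mL → Resistant

S, S, R, I, R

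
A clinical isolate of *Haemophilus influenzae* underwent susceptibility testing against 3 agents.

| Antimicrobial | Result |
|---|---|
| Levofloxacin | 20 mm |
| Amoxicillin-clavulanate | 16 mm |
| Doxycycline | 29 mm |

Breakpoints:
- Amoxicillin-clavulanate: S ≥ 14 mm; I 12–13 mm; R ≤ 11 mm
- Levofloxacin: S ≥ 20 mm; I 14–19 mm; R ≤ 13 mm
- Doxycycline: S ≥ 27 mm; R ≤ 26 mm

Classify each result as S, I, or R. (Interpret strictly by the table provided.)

Levofloxacin (20 mm) ≥ 20 mm → Susceptible
Amoxicillin-clavulanate (16 mm) ≥ 14 mm — susceptible
Doxycycline: 29 mm is ≥ 27 mm ⇒ susceptible

S, S, S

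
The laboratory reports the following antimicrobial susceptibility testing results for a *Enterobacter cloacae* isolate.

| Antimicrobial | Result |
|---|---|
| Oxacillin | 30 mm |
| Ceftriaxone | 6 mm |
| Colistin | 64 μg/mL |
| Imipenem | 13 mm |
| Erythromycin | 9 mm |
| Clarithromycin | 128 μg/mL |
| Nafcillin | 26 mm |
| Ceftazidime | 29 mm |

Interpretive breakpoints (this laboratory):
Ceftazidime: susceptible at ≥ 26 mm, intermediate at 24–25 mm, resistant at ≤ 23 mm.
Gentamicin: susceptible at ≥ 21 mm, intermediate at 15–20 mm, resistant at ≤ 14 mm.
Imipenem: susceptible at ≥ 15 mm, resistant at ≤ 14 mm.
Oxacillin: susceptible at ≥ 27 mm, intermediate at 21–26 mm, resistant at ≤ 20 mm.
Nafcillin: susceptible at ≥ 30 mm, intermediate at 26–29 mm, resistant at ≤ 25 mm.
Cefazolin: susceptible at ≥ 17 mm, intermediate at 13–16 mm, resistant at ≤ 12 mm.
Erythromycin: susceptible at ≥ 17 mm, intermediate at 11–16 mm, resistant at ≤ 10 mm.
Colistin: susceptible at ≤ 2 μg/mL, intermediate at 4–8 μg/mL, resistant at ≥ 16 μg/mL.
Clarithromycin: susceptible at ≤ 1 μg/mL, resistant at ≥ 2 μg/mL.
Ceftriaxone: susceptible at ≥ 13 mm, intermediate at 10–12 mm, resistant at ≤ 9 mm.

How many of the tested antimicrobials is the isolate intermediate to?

Oxacillin (30 mm) ≥ 27 mm ⇒ Susceptible
Ceftriaxone (6 mm) ≤ 9 mm ⇒ Resistant
Colistin: 64 μg/mL is ≥ 16 μg/mL ⇒ R
Imipenem 13 mm: ≤ 14 mm → Resistant
Erythromycin 9 mm: ≤ 10 mm ⇒ Resistant
Clarithromycin (128 μg/mL) ≥ 2 μg/mL → Resistant
Nafcillin 26 mm: in 26–29 mm — Intermediate
Ceftazidime (29 mm) ≥ 26 mm — susceptible
Intermediate: 1

1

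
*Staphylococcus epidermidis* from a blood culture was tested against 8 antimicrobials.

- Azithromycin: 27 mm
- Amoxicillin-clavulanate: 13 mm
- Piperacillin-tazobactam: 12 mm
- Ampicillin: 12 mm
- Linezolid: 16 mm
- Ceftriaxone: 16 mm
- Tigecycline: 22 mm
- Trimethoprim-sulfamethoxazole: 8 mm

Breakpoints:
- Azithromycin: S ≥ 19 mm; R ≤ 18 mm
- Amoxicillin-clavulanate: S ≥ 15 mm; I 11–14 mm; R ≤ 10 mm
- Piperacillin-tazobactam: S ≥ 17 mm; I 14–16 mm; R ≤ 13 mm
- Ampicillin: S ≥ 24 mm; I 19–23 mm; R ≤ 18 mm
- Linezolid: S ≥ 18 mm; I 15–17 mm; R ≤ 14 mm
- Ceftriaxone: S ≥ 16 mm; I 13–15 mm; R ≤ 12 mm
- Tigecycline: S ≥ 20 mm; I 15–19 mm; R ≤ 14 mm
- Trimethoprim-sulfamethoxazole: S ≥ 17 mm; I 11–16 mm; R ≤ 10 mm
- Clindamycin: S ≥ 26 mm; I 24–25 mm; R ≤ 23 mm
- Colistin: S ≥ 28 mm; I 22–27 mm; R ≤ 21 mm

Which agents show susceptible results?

azithromycin, ceftriaxone, tigecycline

Azithromycin (27 mm) ≥ 19 mm → S
Amoxicillin-clavulanate 13 mm: in 11–14 mm ⇒ I
Piperacillin-tazobactam: 12 mm is ≤ 13 mm ⇒ resistant
Ampicillin: 12 mm is ≤ 18 mm — Resistant
Linezolid 16 mm: in 15–17 mm — I
Ceftriaxone 16 mm: ≥ 16 mm — S
Tigecycline: 22 mm is ≥ 20 mm → Susceptible
Trimethoprim-sulfamethoxazole (8 mm) ≤ 10 mm ⇒ resistant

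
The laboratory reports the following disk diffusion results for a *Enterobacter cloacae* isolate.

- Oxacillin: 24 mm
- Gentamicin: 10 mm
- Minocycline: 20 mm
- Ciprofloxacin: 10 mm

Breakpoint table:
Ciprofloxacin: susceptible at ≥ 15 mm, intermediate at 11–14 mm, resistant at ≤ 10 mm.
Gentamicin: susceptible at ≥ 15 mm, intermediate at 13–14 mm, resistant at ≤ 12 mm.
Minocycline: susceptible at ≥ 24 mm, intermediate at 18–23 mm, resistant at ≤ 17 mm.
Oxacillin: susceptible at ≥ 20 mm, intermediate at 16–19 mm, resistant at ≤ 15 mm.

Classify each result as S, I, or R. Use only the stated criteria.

Oxacillin (24 mm) ≥ 20 mm ⇒ susceptible
Gentamicin 10 mm: ≤ 12 mm ⇒ R
Minocycline (20 mm) in 18–23 mm ⇒ Intermediate
Ciprofloxacin 10 mm: ≤ 10 mm → resistant

S, R, I, R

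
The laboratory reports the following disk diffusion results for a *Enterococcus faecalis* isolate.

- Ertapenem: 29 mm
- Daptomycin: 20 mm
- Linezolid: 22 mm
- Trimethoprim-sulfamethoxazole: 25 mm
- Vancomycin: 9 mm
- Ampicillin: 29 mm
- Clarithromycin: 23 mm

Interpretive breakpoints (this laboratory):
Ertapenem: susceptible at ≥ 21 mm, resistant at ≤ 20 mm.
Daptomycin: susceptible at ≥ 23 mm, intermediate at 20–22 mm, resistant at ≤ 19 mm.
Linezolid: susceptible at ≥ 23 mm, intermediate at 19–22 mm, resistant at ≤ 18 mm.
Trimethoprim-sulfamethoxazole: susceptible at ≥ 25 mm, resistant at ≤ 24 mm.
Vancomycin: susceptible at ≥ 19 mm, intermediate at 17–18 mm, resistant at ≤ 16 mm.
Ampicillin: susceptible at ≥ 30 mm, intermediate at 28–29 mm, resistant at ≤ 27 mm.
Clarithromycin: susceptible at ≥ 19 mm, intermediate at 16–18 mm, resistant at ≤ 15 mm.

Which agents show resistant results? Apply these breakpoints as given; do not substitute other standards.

vancomycin

Ertapenem 29 mm: ≥ 21 mm → susceptible
Daptomycin: 20 mm is in 20–22 mm → Intermediate
Linezolid 22 mm: in 19–22 mm ⇒ Intermediate
Trimethoprim-sulfamethoxazole 25 mm: ≥ 25 mm → susceptible
Vancomycin: 9 mm is ≤ 16 mm → resistant
Ampicillin (29 mm) in 28–29 mm — intermediate
Clarithromycin 23 mm: ≥ 19 mm → S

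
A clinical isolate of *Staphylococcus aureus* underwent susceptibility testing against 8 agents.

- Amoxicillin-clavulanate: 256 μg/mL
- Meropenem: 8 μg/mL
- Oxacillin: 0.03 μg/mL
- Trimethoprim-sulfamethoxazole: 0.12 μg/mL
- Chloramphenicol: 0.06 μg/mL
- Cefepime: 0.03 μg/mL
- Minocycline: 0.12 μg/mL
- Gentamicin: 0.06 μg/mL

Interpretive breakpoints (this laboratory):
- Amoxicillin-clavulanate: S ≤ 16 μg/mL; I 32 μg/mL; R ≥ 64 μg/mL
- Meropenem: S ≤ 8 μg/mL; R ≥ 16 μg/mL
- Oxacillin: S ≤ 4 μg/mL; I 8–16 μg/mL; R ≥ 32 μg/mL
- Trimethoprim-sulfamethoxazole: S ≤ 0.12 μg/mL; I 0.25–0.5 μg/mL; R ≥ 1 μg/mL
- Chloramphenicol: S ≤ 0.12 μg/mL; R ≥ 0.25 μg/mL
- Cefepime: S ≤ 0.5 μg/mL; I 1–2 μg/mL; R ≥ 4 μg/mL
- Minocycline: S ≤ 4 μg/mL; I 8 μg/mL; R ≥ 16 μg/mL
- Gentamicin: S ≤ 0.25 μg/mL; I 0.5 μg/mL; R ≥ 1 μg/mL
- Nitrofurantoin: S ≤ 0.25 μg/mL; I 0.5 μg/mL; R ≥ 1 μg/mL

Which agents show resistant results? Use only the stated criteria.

amoxicillin-clavulanate

Amoxicillin-clavulanate (256 μg/mL) ≥ 64 μg/mL ⇒ Resistant
Meropenem (8 μg/mL) ≤ 8 μg/mL — susceptible
Oxacillin 0.03 μg/mL: ≤ 4 μg/mL ⇒ Susceptible
Trimethoprim-sulfamethoxazole (0.12 μg/mL) ≤ 0.12 μg/mL ⇒ Susceptible
Chloramphenicol: 0.06 μg/mL is ≤ 0.12 μg/mL — susceptible
Cefepime (0.03 μg/mL) ≤ 0.5 μg/mL — susceptible
Minocycline (0.12 μg/mL) ≤ 4 μg/mL ⇒ S
Gentamicin: 0.06 μg/mL is ≤ 0.25 μg/mL → Susceptible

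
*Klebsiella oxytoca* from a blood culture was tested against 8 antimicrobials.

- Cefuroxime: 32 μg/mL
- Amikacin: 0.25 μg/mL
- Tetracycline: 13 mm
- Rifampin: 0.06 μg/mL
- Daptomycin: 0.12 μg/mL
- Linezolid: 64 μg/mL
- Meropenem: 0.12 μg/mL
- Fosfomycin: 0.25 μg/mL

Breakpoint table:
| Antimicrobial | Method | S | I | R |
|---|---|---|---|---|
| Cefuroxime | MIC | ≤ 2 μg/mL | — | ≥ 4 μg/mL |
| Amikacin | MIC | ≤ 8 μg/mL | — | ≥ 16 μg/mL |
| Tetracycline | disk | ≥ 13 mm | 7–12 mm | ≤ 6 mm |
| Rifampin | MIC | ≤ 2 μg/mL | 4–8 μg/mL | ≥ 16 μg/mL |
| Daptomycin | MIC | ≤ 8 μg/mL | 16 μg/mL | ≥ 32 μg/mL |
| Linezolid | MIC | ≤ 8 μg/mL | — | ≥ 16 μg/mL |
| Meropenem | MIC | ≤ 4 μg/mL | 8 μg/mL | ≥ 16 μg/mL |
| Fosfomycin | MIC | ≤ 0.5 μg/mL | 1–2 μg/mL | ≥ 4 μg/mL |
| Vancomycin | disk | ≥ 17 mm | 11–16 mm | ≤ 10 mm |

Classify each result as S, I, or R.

Cefuroxime: 32 μg/mL is ≥ 4 μg/mL — Resistant
Amikacin: 0.25 μg/mL is ≤ 8 μg/mL ⇒ susceptible
Tetracycline: 13 mm is ≥ 13 mm → Susceptible
Rifampin: 0.06 μg/mL is ≤ 2 μg/mL — S
Daptomycin 0.12 μg/mL: ≤ 8 μg/mL ⇒ susceptible
Linezolid (64 μg/mL) ≥ 16 μg/mL → Resistant
Meropenem: 0.12 μg/mL is ≤ 4 μg/mL — susceptible
Fosfomycin: 0.25 μg/mL is ≤ 0.5 μg/mL → S

R, S, S, S, S, R, S, S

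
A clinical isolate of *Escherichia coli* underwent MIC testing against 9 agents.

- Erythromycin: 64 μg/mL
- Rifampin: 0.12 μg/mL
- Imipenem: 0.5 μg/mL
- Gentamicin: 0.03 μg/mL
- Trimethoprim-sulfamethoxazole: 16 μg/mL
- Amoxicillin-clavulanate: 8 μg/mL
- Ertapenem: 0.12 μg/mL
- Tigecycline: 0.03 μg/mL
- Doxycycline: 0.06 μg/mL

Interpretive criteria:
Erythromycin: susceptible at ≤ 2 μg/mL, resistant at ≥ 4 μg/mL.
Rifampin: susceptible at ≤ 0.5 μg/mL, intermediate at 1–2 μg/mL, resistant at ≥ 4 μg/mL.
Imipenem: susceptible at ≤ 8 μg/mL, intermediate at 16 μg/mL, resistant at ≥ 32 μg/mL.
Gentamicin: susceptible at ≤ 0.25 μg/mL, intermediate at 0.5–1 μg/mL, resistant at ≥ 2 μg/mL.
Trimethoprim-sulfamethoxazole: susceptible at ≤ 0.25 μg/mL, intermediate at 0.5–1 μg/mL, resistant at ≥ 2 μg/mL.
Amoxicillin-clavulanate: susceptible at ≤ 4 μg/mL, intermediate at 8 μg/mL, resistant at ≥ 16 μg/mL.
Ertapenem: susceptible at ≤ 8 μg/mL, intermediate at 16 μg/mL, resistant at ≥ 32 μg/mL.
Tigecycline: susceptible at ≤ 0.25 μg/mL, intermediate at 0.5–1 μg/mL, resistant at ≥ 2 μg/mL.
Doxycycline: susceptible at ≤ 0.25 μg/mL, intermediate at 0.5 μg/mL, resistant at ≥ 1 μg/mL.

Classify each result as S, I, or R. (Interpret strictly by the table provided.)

Erythromycin (64 μg/mL) ≥ 4 μg/mL → resistant
Rifampin 0.12 μg/mL: ≤ 0.5 μg/mL → S
Imipenem 0.5 μg/mL: ≤ 8 μg/mL — Susceptible
Gentamicin 0.03 μg/mL: ≤ 0.25 μg/mL — S
Trimethoprim-sulfamethoxazole 16 μg/mL: ≥ 2 μg/mL → resistant
Amoxicillin-clavulanate: 8 μg/mL is = 8 μg/mL → intermediate
Ertapenem (0.12 μg/mL) ≤ 8 μg/mL — S
Tigecycline (0.03 μg/mL) ≤ 0.25 μg/mL ⇒ Susceptible
Doxycycline 0.06 μg/mL: ≤ 0.25 μg/mL ⇒ S

R, S, S, S, R, I, S, S, S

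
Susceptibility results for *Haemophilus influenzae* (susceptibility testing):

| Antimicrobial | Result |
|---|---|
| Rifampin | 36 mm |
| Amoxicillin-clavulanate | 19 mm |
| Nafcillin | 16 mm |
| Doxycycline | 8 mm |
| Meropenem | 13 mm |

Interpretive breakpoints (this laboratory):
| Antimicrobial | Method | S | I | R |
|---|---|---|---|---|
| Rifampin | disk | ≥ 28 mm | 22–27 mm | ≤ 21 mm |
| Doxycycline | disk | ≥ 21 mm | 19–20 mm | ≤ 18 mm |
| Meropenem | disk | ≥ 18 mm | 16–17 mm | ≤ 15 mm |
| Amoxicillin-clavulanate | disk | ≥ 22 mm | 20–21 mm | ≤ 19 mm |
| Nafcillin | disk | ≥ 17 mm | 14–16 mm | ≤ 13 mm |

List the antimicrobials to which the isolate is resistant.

amoxicillin-clavulanate, doxycycline, meropenem

Rifampin (36 mm) ≥ 28 mm → S
Amoxicillin-clavulanate (19 mm) ≤ 19 mm ⇒ resistant
Nafcillin (16 mm) in 14–16 mm — intermediate
Doxycycline 8 mm: ≤ 18 mm ⇒ Resistant
Meropenem (13 mm) ≤ 15 mm — resistant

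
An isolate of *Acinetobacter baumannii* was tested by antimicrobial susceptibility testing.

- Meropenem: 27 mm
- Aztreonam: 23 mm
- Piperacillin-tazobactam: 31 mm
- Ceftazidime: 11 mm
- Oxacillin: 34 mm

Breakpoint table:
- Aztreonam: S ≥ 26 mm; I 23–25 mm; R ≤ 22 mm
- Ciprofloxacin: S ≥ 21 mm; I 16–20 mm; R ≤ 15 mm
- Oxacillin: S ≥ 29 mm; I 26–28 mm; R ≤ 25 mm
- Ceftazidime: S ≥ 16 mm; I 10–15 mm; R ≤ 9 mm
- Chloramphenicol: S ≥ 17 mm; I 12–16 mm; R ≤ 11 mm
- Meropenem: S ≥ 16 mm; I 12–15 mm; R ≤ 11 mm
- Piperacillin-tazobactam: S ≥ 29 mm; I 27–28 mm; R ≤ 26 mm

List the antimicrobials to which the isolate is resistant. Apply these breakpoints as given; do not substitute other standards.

none

Meropenem: 27 mm is ≥ 16 mm → S
Aztreonam 23 mm: in 23–25 mm ⇒ intermediate
Piperacillin-tazobactam 31 mm: ≥ 29 mm — Susceptible
Ceftazidime: 11 mm is in 10–15 mm → Intermediate
Oxacillin (34 mm) ≥ 29 mm → Susceptible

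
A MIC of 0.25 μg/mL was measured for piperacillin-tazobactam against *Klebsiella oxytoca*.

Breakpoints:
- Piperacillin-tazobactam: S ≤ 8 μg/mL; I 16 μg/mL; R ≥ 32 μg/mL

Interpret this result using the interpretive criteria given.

Piperacillin-tazobactam 0.25 μg/mL: ≤ 8 μg/mL → S

S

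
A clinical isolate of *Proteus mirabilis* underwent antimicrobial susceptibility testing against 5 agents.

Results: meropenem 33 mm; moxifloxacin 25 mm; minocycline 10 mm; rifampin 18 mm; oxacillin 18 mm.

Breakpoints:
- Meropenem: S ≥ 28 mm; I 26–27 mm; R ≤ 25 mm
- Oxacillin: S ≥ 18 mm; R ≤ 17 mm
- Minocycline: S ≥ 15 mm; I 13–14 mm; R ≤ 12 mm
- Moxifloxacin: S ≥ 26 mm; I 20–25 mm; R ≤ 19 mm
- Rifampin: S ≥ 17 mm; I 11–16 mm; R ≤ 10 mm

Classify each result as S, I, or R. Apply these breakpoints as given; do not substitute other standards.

Meropenem 33 mm: ≥ 28 mm → susceptible
Moxifloxacin (25 mm) in 20–25 mm ⇒ intermediate
Minocycline 10 mm: ≤ 12 mm — R
Rifampin 18 mm: ≥ 17 mm → susceptible
Oxacillin 18 mm: ≥ 18 mm → Susceptible

S, I, R, S, S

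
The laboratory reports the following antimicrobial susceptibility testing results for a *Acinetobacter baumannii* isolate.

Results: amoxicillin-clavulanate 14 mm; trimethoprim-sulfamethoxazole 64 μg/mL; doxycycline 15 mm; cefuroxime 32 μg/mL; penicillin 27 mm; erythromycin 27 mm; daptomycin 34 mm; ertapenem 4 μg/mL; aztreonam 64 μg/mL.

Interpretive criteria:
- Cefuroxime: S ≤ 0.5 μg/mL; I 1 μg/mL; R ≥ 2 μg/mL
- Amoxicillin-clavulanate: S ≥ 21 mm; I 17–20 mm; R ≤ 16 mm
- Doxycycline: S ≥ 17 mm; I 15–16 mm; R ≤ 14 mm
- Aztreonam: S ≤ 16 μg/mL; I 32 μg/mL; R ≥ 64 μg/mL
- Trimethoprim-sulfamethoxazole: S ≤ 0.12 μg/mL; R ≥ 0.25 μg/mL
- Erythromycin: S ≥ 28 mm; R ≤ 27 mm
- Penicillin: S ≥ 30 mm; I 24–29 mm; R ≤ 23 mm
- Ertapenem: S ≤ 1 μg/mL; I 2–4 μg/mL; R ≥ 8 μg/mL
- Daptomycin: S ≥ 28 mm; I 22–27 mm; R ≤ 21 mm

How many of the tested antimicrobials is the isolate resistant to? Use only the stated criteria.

Amoxicillin-clavulanate (14 mm) ≤ 16 mm — resistant
Trimethoprim-sulfamethoxazole: 64 μg/mL is ≥ 0.25 μg/mL → Resistant
Doxycycline: 15 mm is in 15–16 mm ⇒ Intermediate
Cefuroxime 32 μg/mL: ≥ 2 μg/mL ⇒ Resistant
Penicillin: 27 mm is in 24–29 mm ⇒ Intermediate
Erythromycin: 27 mm is ≤ 27 mm → R
Daptomycin (34 mm) ≥ 28 mm → S
Ertapenem 4 μg/mL: in 2–4 μg/mL ⇒ Intermediate
Aztreonam 64 μg/mL: ≥ 64 μg/mL ⇒ resistant
Resistant: 5

5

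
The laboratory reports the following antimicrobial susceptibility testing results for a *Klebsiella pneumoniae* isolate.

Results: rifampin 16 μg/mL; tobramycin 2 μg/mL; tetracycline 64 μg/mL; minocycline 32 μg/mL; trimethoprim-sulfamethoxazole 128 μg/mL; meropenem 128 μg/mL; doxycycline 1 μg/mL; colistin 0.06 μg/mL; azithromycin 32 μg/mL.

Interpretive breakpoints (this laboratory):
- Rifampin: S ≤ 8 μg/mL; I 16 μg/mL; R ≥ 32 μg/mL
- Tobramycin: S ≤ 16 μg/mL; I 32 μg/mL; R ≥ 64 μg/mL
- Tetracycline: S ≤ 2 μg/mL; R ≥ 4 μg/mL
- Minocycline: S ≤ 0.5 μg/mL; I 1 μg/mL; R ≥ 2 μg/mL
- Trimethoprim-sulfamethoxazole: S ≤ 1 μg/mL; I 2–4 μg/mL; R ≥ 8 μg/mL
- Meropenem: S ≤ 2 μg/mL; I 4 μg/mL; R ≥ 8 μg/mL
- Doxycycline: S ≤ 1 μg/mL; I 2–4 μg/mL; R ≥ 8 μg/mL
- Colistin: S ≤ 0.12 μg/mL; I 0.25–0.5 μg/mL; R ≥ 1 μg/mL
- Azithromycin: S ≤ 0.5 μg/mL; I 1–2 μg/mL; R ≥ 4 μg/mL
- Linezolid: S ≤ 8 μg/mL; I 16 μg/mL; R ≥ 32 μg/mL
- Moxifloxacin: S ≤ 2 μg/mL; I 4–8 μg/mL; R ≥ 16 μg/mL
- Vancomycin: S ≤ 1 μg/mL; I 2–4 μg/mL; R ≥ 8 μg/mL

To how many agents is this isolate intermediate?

1

Rifampin (16 μg/mL) = 16 μg/mL ⇒ intermediate
Tobramycin: 2 μg/mL is ≤ 16 μg/mL ⇒ S
Tetracycline: 64 μg/mL is ≥ 4 μg/mL ⇒ R
Minocycline 32 μg/mL: ≥ 2 μg/mL — Resistant
Trimethoprim-sulfamethoxazole: 128 μg/mL is ≥ 8 μg/mL — resistant
Meropenem: 128 μg/mL is ≥ 8 μg/mL ⇒ Resistant
Doxycycline 1 μg/mL: ≤ 1 μg/mL — Susceptible
Colistin 0.06 μg/mL: ≤ 0.12 μg/mL ⇒ Susceptible
Azithromycin: 32 μg/mL is ≥ 4 μg/mL — resistant
Intermediate: 1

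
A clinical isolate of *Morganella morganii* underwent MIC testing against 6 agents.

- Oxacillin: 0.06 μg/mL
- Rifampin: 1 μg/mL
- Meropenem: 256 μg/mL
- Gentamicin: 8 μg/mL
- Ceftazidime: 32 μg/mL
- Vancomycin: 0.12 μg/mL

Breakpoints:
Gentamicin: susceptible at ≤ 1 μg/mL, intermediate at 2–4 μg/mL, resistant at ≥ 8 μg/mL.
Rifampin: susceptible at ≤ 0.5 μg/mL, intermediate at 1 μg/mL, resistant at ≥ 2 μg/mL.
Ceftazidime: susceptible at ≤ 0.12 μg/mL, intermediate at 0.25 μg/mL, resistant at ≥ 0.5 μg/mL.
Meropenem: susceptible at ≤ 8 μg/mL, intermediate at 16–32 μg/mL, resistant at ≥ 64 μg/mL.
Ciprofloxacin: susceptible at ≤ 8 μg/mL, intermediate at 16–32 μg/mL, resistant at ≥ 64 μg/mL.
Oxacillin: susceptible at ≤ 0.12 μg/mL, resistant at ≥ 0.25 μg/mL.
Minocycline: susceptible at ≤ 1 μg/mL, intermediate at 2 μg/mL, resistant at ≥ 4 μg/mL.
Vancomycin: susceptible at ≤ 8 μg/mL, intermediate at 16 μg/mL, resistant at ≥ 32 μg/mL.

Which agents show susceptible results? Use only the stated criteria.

Oxacillin: 0.06 μg/mL is ≤ 0.12 μg/mL ⇒ Susceptible
Rifampin (1 μg/mL) = 1 μg/mL ⇒ Intermediate
Meropenem 256 μg/mL: ≥ 64 μg/mL — R
Gentamicin 8 μg/mL: ≥ 8 μg/mL — resistant
Ceftazidime 32 μg/mL: ≥ 0.5 μg/mL — Resistant
Vancomycin (0.12 μg/mL) ≤ 8 μg/mL ⇒ susceptible

oxacillin, vancomycin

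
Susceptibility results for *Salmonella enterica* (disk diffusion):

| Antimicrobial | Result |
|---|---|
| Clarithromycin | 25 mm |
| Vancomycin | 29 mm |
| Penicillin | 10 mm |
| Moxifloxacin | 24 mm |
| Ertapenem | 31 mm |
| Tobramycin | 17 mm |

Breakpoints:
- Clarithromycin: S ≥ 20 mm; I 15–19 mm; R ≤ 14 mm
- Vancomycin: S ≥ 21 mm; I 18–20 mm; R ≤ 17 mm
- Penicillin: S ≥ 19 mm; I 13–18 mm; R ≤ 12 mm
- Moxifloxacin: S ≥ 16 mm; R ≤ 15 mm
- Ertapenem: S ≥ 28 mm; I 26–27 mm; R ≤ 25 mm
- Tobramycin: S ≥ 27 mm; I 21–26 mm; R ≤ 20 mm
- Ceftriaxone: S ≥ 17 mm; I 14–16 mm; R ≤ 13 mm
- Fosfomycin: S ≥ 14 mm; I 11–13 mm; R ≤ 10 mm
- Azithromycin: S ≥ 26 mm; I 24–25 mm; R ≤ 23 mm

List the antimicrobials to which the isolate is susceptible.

clarithromycin, vancomycin, moxifloxacin, ertapenem

Clarithromycin (25 mm) ≥ 20 mm ⇒ S
Vancomycin 29 mm: ≥ 21 mm → susceptible
Penicillin 10 mm: ≤ 12 mm → resistant
Moxifloxacin 24 mm: ≥ 16 mm — S
Ertapenem 31 mm: ≥ 28 mm → Susceptible
Tobramycin 17 mm: ≤ 20 mm → R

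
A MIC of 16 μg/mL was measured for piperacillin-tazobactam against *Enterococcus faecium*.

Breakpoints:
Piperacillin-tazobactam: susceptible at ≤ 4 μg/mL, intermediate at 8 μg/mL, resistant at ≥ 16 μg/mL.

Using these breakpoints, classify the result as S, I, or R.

Piperacillin-tazobactam 16 μg/mL: ≥ 16 μg/mL ⇒ R

Resistant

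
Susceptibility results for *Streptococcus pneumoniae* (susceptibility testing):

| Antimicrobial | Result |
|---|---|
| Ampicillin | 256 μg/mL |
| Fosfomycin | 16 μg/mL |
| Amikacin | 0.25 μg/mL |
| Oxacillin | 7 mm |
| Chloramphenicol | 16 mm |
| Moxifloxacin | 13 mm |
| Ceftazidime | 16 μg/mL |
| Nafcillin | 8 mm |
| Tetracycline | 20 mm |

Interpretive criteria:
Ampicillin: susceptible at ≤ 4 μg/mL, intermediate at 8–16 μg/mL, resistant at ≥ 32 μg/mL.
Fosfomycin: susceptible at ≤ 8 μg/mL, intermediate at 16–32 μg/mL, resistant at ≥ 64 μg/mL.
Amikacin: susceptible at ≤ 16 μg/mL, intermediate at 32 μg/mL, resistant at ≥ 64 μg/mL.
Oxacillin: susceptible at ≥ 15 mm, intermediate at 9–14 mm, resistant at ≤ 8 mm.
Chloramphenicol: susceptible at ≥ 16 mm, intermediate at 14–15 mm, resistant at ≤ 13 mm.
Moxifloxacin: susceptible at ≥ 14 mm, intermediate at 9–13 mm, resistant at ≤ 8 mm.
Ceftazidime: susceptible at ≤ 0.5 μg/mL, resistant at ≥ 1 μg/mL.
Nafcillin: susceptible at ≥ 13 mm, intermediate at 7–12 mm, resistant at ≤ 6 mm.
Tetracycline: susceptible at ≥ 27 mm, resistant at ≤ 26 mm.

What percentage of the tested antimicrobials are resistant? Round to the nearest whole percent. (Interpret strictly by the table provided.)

Ampicillin 256 μg/mL: ≥ 32 μg/mL → R
Fosfomycin (16 μg/mL) in 16–32 μg/mL ⇒ intermediate
Amikacin 0.25 μg/mL: ≤ 16 μg/mL → susceptible
Oxacillin 7 mm: ≤ 8 mm ⇒ R
Chloramphenicol (16 mm) ≥ 16 mm → susceptible
Moxifloxacin 13 mm: in 9–13 mm ⇒ Intermediate
Ceftazidime: 16 μg/mL is ≥ 1 μg/mL — R
Nafcillin: 8 mm is in 7–12 mm ⇒ I
Tetracycline (20 mm) ≤ 26 mm → R
Resistant: 4/9

44%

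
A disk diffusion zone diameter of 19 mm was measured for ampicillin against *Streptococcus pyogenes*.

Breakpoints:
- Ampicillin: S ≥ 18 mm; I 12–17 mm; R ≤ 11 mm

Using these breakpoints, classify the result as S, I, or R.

Ampicillin 19 mm: ≥ 18 mm ⇒ S

Susceptible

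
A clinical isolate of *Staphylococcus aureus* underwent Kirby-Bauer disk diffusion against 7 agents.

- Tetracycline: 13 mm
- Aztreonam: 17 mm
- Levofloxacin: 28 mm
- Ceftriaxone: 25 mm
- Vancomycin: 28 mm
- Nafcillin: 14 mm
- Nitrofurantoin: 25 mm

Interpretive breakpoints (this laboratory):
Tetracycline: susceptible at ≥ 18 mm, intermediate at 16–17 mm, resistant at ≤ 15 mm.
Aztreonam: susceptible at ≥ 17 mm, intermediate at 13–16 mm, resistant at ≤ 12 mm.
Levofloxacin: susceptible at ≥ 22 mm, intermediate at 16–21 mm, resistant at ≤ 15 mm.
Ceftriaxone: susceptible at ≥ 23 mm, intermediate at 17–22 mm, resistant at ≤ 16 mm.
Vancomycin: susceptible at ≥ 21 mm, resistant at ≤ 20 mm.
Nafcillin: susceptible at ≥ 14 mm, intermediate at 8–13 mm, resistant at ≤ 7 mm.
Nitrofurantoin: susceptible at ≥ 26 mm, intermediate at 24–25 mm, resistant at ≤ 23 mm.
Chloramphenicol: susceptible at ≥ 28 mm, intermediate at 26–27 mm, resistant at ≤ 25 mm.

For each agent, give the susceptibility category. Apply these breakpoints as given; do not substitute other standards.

Tetracycline (13 mm) ≤ 15 mm ⇒ resistant
Aztreonam: 17 mm is ≥ 17 mm — susceptible
Levofloxacin (28 mm) ≥ 22 mm → Susceptible
Ceftriaxone 25 mm: ≥ 23 mm — S
Vancomycin: 28 mm is ≥ 21 mm → Susceptible
Nafcillin (14 mm) ≥ 14 mm — S
Nitrofurantoin 25 mm: in 24–25 mm — intermediate

R, S, S, S, S, S, I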